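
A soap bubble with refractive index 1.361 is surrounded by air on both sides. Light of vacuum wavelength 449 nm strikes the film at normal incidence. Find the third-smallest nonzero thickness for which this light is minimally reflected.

495 nm

Top surface (1.0 → 1.361): reflection off a higher-index medium gives a half-wave phase shift.
At the lower boundary (n = 1.361 to n = 1.0) the reflected ray undergoes no phase shift.
The two reflections differ by half a wavelength.
So the condition for destructive reflection is 2 n t = m λ.
The third-smallest nonzero thickness corresponds to m = 3: t = m λ / (2 n) = 3.00 × 449 / (2 × 1.361) = 495 nm.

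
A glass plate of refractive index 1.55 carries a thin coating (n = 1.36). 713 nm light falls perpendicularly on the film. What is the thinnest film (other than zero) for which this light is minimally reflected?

Top surface (1.0 → 1.36): reflection off a higher-index medium gives a half-wave phase shift.
Ray reflecting at the bottom interface goes from n = 1.36 toward n = 1.55: a half-wave phase shift.
Zero or two π shifts → no net half-wave offset.
For minimum reflection here: 2 n t = (m + ½) λ.
Minimum at m = 0: t = λ / (4 n) = 713 / (4 × 1.36) = 131 nm.

131 nm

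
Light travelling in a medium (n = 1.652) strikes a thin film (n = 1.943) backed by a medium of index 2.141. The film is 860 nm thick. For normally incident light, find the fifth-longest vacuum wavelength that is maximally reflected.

668 nm

Ray reflecting at the top interface goes from n = 1.652 toward n = 1.943: a half-wave phase shift.
At the lower boundary (n = 1.943 to n = 2.141) the reflected ray undergoes a half-wave phase shift.
Zero or two π shifts → no net half-wave offset.
With no net inversion, constructive interference in reflection requires 2 n t = m λ.
λ = 2 n t / m. The fifth-longest wavelength is m = 5: λ = 2 × 1.943 × 860 / 5.00 = 668 nm.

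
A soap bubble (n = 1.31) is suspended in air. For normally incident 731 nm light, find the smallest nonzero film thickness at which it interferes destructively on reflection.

279 nm

Ray reflecting at the top interface goes from n = 1.0 toward n = 1.31: a half-wave phase shift.
Bottom surface (1.31 → 1.0): reflection off a lower-index medium gives no phase shift.
Net: one phase inversion between the two reflected rays.
For dark reflection here: 2 n t = m λ.
Minimum nonzero at m = 1: t = λ / (2 n) = 731 / (2 × 1.31) = 279 nm.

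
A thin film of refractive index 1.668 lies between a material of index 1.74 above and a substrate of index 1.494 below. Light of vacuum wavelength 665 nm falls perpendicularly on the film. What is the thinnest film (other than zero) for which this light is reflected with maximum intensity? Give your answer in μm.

Ray reflecting at the top interface goes from n = 1.74 toward n = 1.668: no phase shift.
Bottom surface (1.668 → 1.494): reflection off a lower-index medium gives no phase shift.
Zero or two π shifts → no net half-wave offset.
With no net inversion, constructive interference in reflection requires 2 n t = m λ.
Minimum nonzero at m = 1: t = λ / (2 n) = 665 / (2 × 1.668) = 199 nm.

0.199 μm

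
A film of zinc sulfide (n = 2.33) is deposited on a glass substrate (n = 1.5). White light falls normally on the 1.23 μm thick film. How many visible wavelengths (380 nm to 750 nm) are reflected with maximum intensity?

7

Ray reflecting at the top interface goes from n = 1.0 toward n = 2.33: a half-wave phase shift.
Ray reflecting at the bottom interface goes from n = 2.33 toward n = 1.5: no phase shift.
Net: one phase inversion between the two reflected rays.
For maximum reflection here: 2 n t = (m + ½) λ.
λ = 2 n t / (m + ½) = 5732 / (m + ½) nm.
m=7: 764 nm (IR); m=8: 674 nm (visible); m=9: 603 nm (visible); m=10: 546 nm (visible); m=11: 498 nm (visible); m=12: 459 nm (visible); m=13: 425 nm (visible); m=14: 395 nm (visible); m=15: 370 nm (UV).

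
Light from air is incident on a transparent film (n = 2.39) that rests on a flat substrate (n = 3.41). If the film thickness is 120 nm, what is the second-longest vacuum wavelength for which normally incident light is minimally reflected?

Ray reflecting at the top interface goes from n = 1.0 toward n = 2.39: a half-wave phase shift.
At the lower boundary (n = 2.39 to n = 3.41) the reflected ray undergoes a half-wave phase shift.
Zero or two π shifts → no net half-wave offset.
With no net inversion, destructive interference in reflection requires 2 n t = (m + ½) λ.
λ = 2 n t / (m + ½). The second-longest wavelength is m = 1: λ = 2 × 2.39 × 120 / 1.50 = 382 nm.

382 nm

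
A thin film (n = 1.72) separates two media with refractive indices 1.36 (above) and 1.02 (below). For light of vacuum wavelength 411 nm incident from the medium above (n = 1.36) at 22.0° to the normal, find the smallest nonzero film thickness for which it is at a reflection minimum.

125 nm

Top surface (1.36 → 1.72): reflection off a higher-index medium gives a half-wave phase shift.
Ray reflecting at the bottom interface goes from n = 1.72 toward n = 1.02: no phase shift.
Exactly one π shift → a net half-wave offset.
With one net inversion, destructive interference in reflection requires 2 n t cos θ_r = m λ.
Snell's law: 1.36 sin 22.0° = 1.72 sin θ_r → sin θ_r = 0.296, cos θ_r = 0.955.
Minimum nonzero at m = 1: t = λ / (2 n cos θ_r) = 411 / (2 × 1.72 × 0.955) = 125 nm.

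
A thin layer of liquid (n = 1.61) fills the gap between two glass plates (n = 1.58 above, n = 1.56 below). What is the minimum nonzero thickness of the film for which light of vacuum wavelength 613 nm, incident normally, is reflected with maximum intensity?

At the upper boundary (n = 1.58 to n = 1.61) the reflected ray undergoes a half-wave phase shift.
At the lower boundary (n = 1.61 to n = 1.56) the reflected ray undergoes no phase shift.
The two reflections differ by half a wavelength.
With one net inversion, constructive interference in reflection requires 2 n t = (m + ½) λ.
Minimum at m = 0: t = λ / (4 n) = 613 / (4 × 1.61) = 95.2 nm.

95.2 nm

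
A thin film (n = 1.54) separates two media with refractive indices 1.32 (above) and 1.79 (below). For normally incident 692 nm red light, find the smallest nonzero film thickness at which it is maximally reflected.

225 nm

Top surface (1.32 → 1.54): reflection off a higher-index medium gives a half-wave phase shift.
Bottom surface (1.54 → 1.79): reflection off a higher-index medium gives a half-wave phase shift.
Zero or two π shifts → no net half-wave offset.
For maximum reflection here: 2 n t = m λ.
Minimum nonzero at m = 1: t = λ / (2 n) = 692 / (2 × 1.54) = 225 nm.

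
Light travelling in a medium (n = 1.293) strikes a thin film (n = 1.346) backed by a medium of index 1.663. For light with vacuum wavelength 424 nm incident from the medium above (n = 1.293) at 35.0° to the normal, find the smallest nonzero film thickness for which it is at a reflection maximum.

At the upper boundary (n = 1.293 to n = 1.346) the reflected ray undergoes a half-wave phase shift.
At the lower boundary (n = 1.346 to n = 1.663) the reflected ray undergoes a half-wave phase shift.
The two reflections carry the same phase change, so no net offset.
So the condition for constructive reflection is 2 n t cos θ_r = m λ.
Snell's law: 1.293 sin 35.0° = 1.346 sin θ_r → sin θ_r = 0.551, cos θ_r = 0.835.
Minimum nonzero at m = 1: t = λ / (2 n cos θ_r) = 424 / (2 × 1.346 × 0.835) = 189 nm.

189 nm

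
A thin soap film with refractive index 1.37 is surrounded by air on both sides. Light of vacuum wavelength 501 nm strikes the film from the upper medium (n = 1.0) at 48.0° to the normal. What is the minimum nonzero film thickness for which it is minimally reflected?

218 nm

Ray reflecting at the top interface goes from n = 1.0 toward n = 1.37: a half-wave phase shift.
Ray reflecting at the bottom interface goes from n = 1.37 toward n = 1.0: no phase shift.
Net: one phase inversion between the two reflected rays.
With one net inversion, destructive interference in reflection requires 2 n t cos θ_r = m λ.
Snell's law: 1.0 sin 48.0° = 1.37 sin θ_r → sin θ_r = 0.542, cos θ_r = 0.840.
Minimum nonzero at m = 1: t = λ / (2 n cos θ_r) = 501 / (2 × 1.37 × 0.840) = 218 nm.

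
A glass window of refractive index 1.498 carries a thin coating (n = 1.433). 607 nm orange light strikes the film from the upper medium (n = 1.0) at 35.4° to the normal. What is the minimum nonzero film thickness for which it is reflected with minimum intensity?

116 nm

At the upper boundary (n = 1.0 to n = 1.433) the reflected ray undergoes a half-wave phase shift.
At the lower boundary (n = 1.433 to n = 1.498) the reflected ray undergoes a half-wave phase shift.
Zero or two π shifts → no net half-wave offset.
With no net inversion, destructive interference in reflection requires 2 n t cos θ_r = (m + ½) λ.
Snell's law: 1.0 sin 35.4° = 1.433 sin θ_r → sin θ_r = 0.404, cos θ_r = 0.915.
Minimum at m = 0: t = λ / (4 n cos θ_r) = 607 / (4 × 1.433 × 0.915) = 116 nm.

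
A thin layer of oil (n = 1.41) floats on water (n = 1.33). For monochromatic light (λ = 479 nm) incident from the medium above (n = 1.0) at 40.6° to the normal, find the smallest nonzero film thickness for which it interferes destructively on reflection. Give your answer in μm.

Top surface (1.0 → 1.41): reflection off a higher-index medium gives a half-wave phase shift.
At the lower boundary (n = 1.41 to n = 1.33) the reflected ray undergoes no phase shift.
Exactly one π shift → a net half-wave offset.
With one net inversion, destructive interference in reflection requires 2 n t cos θ_r = m λ.
Snell's law: 1.0 sin 40.6° = 1.41 sin θ_r → sin θ_r = 0.462, cos θ_r = 0.887.
Minimum nonzero at m = 1: t = λ / (2 n cos θ_r) = 479 / (2 × 1.41 × 0.887) = 191 nm.

0.191 μm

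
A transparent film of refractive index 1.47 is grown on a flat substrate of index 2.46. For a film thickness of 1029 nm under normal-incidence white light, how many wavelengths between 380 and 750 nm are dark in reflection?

At the upper boundary (n = 1.0 to n = 1.47) the reflected ray undergoes a half-wave phase shift.
Ray reflecting at the bottom interface goes from n = 1.47 toward n = 2.46: a half-wave phase shift.
Zero or two π shifts → no net half-wave offset.
So the condition for destructive reflection is 2 n t = (m + ½) λ.
λ = 2 n t / (m + ½) = 3025 / (m + ½) nm.
m=3: 864 nm (IR); m=4: 672 nm (visible); m=5: 550 nm (visible); m=6: 465 nm (visible); m=7: 403 nm (visible); m=8: 356 nm (UV).

4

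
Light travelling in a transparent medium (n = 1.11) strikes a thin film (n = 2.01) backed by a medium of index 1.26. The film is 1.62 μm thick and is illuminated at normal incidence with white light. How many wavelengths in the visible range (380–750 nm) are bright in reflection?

Ray reflecting at the top interface goes from n = 1.11 toward n = 2.01: a half-wave phase shift.
Bottom surface (2.01 → 1.26): reflection off a lower-index medium gives no phase shift.
The two reflections differ by half a wavelength.
So the condition for constructive reflection is 2 n t = (m + ½) λ.
λ = 2 n t / (m + ½) = 6512 / (m + ½) nm.
m=8: 766 nm (IR); m=9: 686 nm (visible); m=10: 620 nm (visible); m=11: 566 nm (visible); m=12: 521 nm (visible); m=13: 482 nm (visible); m=14: 449 nm (visible); m=15: 420 nm (visible); m=16: 395 nm (visible); m=17: 372 nm (UV).

8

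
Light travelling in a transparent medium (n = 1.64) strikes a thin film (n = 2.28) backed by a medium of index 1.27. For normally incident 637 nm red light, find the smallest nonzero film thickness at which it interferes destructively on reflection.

At the upper boundary (n = 1.64 to n = 2.28) the reflected ray undergoes a half-wave phase shift.
Bottom surface (2.28 → 1.27): reflection off a lower-index medium gives no phase shift.
The two reflections differ by half a wavelength.
With one net inversion, destructive interference in reflection requires 2 n t = m λ.
Minimum nonzero at m = 1: t = λ / (2 n) = 637 / (2 × 2.28) = 140 nm.

140 nm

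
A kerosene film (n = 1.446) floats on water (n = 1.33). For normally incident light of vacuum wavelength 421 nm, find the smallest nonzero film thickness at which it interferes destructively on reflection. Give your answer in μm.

Ray reflecting at the top interface goes from n = 1.0 toward n = 1.446: a half-wave phase shift.
At the lower boundary (n = 1.446 to n = 1.33) the reflected ray undergoes no phase shift.
Net: one phase inversion between the two reflected rays.
For dark reflection here: 2 n t = m λ.
Minimum nonzero at m = 1: t = λ / (2 n) = 421 / (2 × 1.446) = 146 nm.

0.146 μm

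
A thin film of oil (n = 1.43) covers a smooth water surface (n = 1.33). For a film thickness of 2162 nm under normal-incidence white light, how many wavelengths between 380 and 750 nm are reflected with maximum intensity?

At the upper boundary (n = 1.0 to n = 1.43) the reflected ray undergoes a half-wave phase shift.
Ray reflecting at the bottom interface goes from n = 1.43 toward n = 1.33: no phase shift.
Net: one phase inversion between the two reflected rays.
For strong reflection here: 2 n t = (m + ½) λ.
λ = 2 n t / (m + ½) = 6183 / (m + ½) nm.
m=7: 824 nm (IR); m=8: 727 nm (visible); m=9: 651 nm (visible); m=10: 589 nm (visible); m=11: 538 nm (visible); m=12: 495 nm (visible); m=13: 458 nm (visible); m=14: 426 nm (visible); m=15: 399 nm (visible); m=16: 375 nm (UV).

8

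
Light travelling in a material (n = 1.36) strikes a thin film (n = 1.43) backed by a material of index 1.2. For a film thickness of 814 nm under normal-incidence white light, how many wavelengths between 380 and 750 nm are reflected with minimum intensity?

3

Top surface (1.36 → 1.43): reflection off a higher-index medium gives a half-wave phase shift.
At the lower boundary (n = 1.43 to n = 1.2) the reflected ray undergoes no phase shift.
Exactly one π shift → a net half-wave offset.
For dark reflection here: 2 n t = m λ.
λ = 2 n t / m = 2328 / m nm.
m=3: 776 nm (IR); m=4: 582 nm (visible); m=5: 466 nm (visible); m=6: 388 nm (visible); m=7: 333 nm (UV).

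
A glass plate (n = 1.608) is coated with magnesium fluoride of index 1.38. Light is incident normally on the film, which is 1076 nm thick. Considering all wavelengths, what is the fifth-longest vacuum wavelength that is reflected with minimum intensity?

Top surface (1.0 → 1.38): reflection off a higher-index medium gives a half-wave phase shift.
Ray reflecting at the bottom interface goes from n = 1.38 toward n = 1.608: a half-wave phase shift.
Net: no relative phase inversion (both shifts match).
For weak reflection here: 2 n t = (m + ½) λ.
λ = 2 n t / (m + ½). The fifth-longest wavelength is m = 4: λ = 2 × 1.38 × 1076 / 4.50 = 660 nm.

660 nm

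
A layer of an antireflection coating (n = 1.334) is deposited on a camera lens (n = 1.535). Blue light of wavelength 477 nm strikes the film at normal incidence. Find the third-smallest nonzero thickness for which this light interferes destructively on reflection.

447 nm

At the upper boundary (n = 1.0 to n = 1.334) the reflected ray undergoes a half-wave phase shift.
Ray reflecting at the bottom interface goes from n = 1.334 toward n = 1.535: a half-wave phase shift.
The two reflections carry the same phase change, so no net offset.
So the condition for destructive reflection is 2 n t = (m + ½) λ.
The third-smallest nonzero thickness corresponds to m = 2: t = (m + ½) λ / (2 n) = 2.50 × 477 / (2 × 1.334) = 447 nm.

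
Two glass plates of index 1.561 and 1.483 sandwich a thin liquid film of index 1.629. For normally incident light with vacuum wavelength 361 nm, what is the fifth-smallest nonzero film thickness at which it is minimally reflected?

554 nm

At the upper boundary (n = 1.561 to n = 1.629) the reflected ray undergoes a half-wave phase shift.
Ray reflecting at the bottom interface goes from n = 1.629 toward n = 1.483: no phase shift.
Net: one phase inversion between the two reflected rays.
So the condition for destructive reflection is 2 n t = m λ.
The fifth-smallest nonzero thickness corresponds to m = 5: t = m λ / (2 n) = 5.00 × 361 / (2 × 1.629) = 554 nm.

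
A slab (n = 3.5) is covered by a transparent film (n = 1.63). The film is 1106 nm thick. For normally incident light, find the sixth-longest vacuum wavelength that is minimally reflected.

At the upper boundary (n = 1.0 to n = 1.63) the reflected ray undergoes a half-wave phase shift.
Bottom surface (1.63 → 3.5): reflection off a higher-index medium gives a half-wave phase shift.
The two reflections carry the same phase change, so no net offset.
So the condition for destructive reflection is 2 n t = (m + ½) λ.
λ = 2 n t / (m + ½). The sixth-longest wavelength is m = 5: λ = 2 × 1.63 × 1106 / 5.50 = 656 nm.

656 nm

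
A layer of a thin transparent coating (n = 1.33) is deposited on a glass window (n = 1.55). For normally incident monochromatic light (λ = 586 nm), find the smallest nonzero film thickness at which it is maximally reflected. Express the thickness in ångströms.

2203 Å

Ray reflecting at the top interface goes from n = 1.0 toward n = 1.33: a half-wave phase shift.
Ray reflecting at the bottom interface goes from n = 1.33 toward n = 1.55: a half-wave phase shift.
The two reflections carry the same phase change, so no net offset.
So the condition for constructive reflection is 2 n t = m λ.
Minimum nonzero at m = 1: t = λ / (2 n) = 586 / (2 × 1.33) = 220 nm.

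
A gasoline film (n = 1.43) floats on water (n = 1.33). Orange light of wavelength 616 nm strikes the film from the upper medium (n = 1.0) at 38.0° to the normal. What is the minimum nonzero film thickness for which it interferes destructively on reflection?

239 nm

Ray reflecting at the top interface goes from n = 1.0 toward n = 1.43: a half-wave phase shift.
Bottom surface (1.43 → 1.33): reflection off a lower-index medium gives no phase shift.
The two reflections differ by half a wavelength.
With one net inversion, destructive interference in reflection requires 2 n t cos θ_r = m λ.
Snell's law: 1.0 sin 38.0° = 1.43 sin θ_r → sin θ_r = 0.431, cos θ_r = 0.903.
Minimum nonzero at m = 1: t = λ / (2 n cos θ_r) = 616 / (2 × 1.43 × 0.903) = 239 nm.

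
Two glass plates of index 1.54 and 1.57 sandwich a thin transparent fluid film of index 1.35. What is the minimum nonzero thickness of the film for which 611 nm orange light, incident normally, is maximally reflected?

At the upper boundary (n = 1.54 to n = 1.35) the reflected ray undergoes no phase shift.
At the lower boundary (n = 1.35 to n = 1.57) the reflected ray undergoes a half-wave phase shift.
Net: one phase inversion between the two reflected rays.
For bright reflection here: 2 n t = (m + ½) λ.
Minimum at m = 0: t = λ / (4 n) = 611 / (4 × 1.35) = 113 nm.

113 nm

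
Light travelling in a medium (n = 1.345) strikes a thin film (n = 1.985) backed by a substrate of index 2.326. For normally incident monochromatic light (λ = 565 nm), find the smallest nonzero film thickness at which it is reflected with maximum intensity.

Ray reflecting at the top interface goes from n = 1.345 toward n = 1.985: a half-wave phase shift.
Bottom surface (1.985 → 2.326): reflection off a higher-index medium gives a half-wave phase shift.
Zero or two π shifts → no net half-wave offset.
For maximum reflection here: 2 n t = m λ.
Minimum nonzero at m = 1: t = λ / (2 n) = 565 / (2 × 1.985) = 142 nm.

142 nm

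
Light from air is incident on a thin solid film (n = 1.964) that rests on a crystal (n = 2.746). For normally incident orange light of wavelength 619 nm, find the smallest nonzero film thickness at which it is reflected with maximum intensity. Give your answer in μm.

0.158 μm

At the upper boundary (n = 1.0 to n = 1.964) the reflected ray undergoes a half-wave phase shift.
Ray reflecting at the bottom interface goes from n = 1.964 toward n = 2.746: a half-wave phase shift.
Zero or two π shifts → no net half-wave offset.
With no net inversion, constructive interference in reflection requires 2 n t = m λ.
Minimum nonzero at m = 1: t = λ / (2 n) = 619 / (2 × 1.964) = 158 nm.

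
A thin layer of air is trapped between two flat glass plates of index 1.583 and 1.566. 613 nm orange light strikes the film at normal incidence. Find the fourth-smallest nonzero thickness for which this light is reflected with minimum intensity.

1226 nm

Ray reflecting at the top interface goes from n = 1.583 toward n = 1.0: no phase shift.
Ray reflecting at the bottom interface goes from n = 1.0 toward n = 1.566: a half-wave phase shift.
Net: one phase inversion between the two reflected rays.
For weak reflection here: 2 n t = m λ.
The fourth-smallest nonzero thickness corresponds to m = 4: t = m λ / (2 n) = 4.00 × 613 / (2 × 1.0) = 1226 nm.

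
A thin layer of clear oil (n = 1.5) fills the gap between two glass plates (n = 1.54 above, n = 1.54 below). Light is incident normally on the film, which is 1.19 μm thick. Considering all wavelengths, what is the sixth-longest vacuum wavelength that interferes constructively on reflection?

649 nm

At the upper boundary (n = 1.54 to n = 1.5) the reflected ray undergoes no phase shift.
Ray reflecting at the bottom interface goes from n = 1.5 toward n = 1.54: a half-wave phase shift.
Exactly one π shift → a net half-wave offset.
For maximum reflection here: 2 n t = (m + ½) λ.
λ = 2 n t / (m + ½). The sixth-longest wavelength is m = 5: λ = 2 × 1.5 × 1190 / 5.50 = 649 nm.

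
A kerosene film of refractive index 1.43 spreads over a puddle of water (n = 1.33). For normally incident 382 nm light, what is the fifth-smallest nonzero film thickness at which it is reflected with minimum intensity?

Ray reflecting at the top interface goes from n = 1.0 toward n = 1.43: a half-wave phase shift.
At the lower boundary (n = 1.43 to n = 1.33) the reflected ray undergoes no phase shift.
The two reflections differ by half a wavelength.
For minimum reflection here: 2 n t = m λ.
The fifth-smallest nonzero thickness corresponds to m = 5: t = m λ / (2 n) = 5.00 × 382 / (2 × 1.43) = 668 nm.

668 nm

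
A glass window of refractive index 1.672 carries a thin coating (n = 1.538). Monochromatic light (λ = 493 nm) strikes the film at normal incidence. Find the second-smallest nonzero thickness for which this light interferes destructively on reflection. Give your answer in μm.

0.240 μm

At the upper boundary (n = 1.0 to n = 1.538) the reflected ray undergoes a half-wave phase shift.
Bottom surface (1.538 → 1.672): reflection off a higher-index medium gives a half-wave phase shift.
Zero or two π shifts → no net half-wave offset.
With no net inversion, destructive interference in reflection requires 2 n t = (m + ½) λ.
The second-smallest nonzero thickness corresponds to m = 1: t = (m + ½) λ / (2 n) = 1.50 × 493 / (2 × 1.538) = 240 nm.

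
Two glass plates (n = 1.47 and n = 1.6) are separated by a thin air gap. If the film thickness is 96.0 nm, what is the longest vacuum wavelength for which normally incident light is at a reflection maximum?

384 nm

Top surface (1.47 → 1.0): reflection off a lower-index medium gives no phase shift.
Bottom surface (1.0 → 1.6): reflection off a higher-index medium gives a half-wave phase shift.
Net: one phase inversion between the two reflected rays.
With one net inversion, constructive interference in reflection requires 2 n t = (m + ½) λ.
λ = 2 n t / (m + ½). The longest wavelength is m = 0: λ = 2 × 1.0 × 96.0 / 0.500 = 384 nm.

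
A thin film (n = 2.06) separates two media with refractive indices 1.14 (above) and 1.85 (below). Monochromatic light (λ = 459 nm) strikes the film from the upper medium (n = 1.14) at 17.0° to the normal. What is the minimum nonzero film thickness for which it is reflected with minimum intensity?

113 nm

Ray reflecting at the top interface goes from n = 1.14 toward n = 2.06: a half-wave phase shift.
Ray reflecting at the bottom interface goes from n = 2.06 toward n = 1.85: no phase shift.
Exactly one π shift → a net half-wave offset.
So the condition for destructive reflection is 2 n t cos θ_r = m λ.
Snell's law: 1.14 sin 17.0° = 2.06 sin θ_r → sin θ_r = 0.162, cos θ_r = 0.987.
Minimum nonzero at m = 1: t = λ / (2 n cos θ_r) = 459 / (2 × 2.06 × 0.987) = 113 nm.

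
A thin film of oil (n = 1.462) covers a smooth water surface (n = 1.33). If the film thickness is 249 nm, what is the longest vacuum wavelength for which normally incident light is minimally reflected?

At the upper boundary (n = 1.0 to n = 1.462) the reflected ray undergoes a half-wave phase shift.
Ray reflecting at the bottom interface goes from n = 1.462 toward n = 1.33: no phase shift.
The two reflections differ by half a wavelength.
So the condition for destructive reflection is 2 n t = m λ.
λ = 2 n t / m. The longest wavelength is m = 1: λ = 2 × 1.462 × 249 / 1.00 = 728 nm.

728 nm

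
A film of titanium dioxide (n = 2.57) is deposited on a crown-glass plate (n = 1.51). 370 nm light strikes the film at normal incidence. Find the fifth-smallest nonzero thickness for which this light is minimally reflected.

360 nm

Ray reflecting at the top interface goes from n = 1.0 toward n = 2.57: a half-wave phase shift.
Ray reflecting at the bottom interface goes from n = 2.57 toward n = 1.51: no phase shift.
Net: one phase inversion between the two reflected rays.
So the condition for destructive reflection is 2 n t = m λ.
The fifth-smallest nonzero thickness corresponds to m = 5: t = m λ / (2 n) = 5.00 × 370 / (2 × 2.57) = 360 nm.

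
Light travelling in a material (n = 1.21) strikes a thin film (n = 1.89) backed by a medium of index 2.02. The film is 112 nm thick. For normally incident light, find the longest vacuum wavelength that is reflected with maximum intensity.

Ray reflecting at the top interface goes from n = 1.21 toward n = 1.89: a half-wave phase shift.
Bottom surface (1.89 → 2.02): reflection off a higher-index medium gives a half-wave phase shift.
Net: no relative phase inversion (both shifts match).
For maximum reflection here: 2 n t = m λ.
λ = 2 n t / m. The longest wavelength is m = 1: λ = 2 × 1.89 × 112 / 1.00 = 423 nm.

423 nm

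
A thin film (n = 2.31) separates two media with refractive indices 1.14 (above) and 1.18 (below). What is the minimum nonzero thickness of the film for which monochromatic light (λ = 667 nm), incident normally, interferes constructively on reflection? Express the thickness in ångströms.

Ray reflecting at the top interface goes from n = 1.14 toward n = 2.31: a half-wave phase shift.
At the lower boundary (n = 2.31 to n = 1.18) the reflected ray undergoes no phase shift.
Exactly one π shift → a net half-wave offset.
For bright reflection here: 2 n t = (m + ½) λ.
Minimum at m = 0: t = λ / (4 n) = 667 / (4 × 2.31) = 72.2 nm.

722 Å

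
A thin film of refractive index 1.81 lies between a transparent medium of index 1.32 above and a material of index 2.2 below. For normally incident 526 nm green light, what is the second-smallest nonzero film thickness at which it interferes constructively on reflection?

Ray reflecting at the top interface goes from n = 1.32 toward n = 1.81: a half-wave phase shift.
At the lower boundary (n = 1.81 to n = 2.2) the reflected ray undergoes a half-wave phase shift.
Zero or two π shifts → no net half-wave offset.
For maximum reflection here: 2 n t = m λ.
The second-smallest nonzero thickness corresponds to m = 2: t = m λ / (2 n) = 2.00 × 526 / (2 × 1.81) = 291 nm.

291 nm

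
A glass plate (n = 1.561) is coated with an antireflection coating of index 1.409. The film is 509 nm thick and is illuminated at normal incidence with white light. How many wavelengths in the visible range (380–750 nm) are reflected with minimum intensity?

2

At the upper boundary (n = 1.0 to n = 1.409) the reflected ray undergoes a half-wave phase shift.
Ray reflecting at the bottom interface goes from n = 1.409 toward n = 1.561: a half-wave phase shift.
Net: no relative phase inversion (both shifts match).
So the condition for destructive reflection is 2 n t = (m + ½) λ.
λ = 2 n t / (m + ½) = 1434 / (m + ½) nm.
m=1: 956 nm (IR); m=2: 574 nm (visible); m=3: 410 nm (visible); m=4: 319 nm (UV).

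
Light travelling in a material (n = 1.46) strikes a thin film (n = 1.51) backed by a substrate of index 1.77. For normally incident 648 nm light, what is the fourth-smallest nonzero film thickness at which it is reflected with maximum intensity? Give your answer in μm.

0.858 μm

Ray reflecting at the top interface goes from n = 1.46 toward n = 1.51: a half-wave phase shift.
Bottom surface (1.51 → 1.77): reflection off a higher-index medium gives a half-wave phase shift.
Net: no relative phase inversion (both shifts match).
With no net inversion, constructive interference in reflection requires 2 n t = m λ.
The fourth-smallest nonzero thickness corresponds to m = 4: t = m λ / (2 n) = 4.00 × 648 / (2 × 1.51) = 858 nm.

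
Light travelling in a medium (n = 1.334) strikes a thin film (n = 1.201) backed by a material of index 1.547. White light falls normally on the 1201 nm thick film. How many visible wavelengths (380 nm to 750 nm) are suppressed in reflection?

4

At the upper boundary (n = 1.334 to n = 1.201) the reflected ray undergoes no phase shift.
Ray reflecting at the bottom interface goes from n = 1.201 toward n = 1.547: a half-wave phase shift.
The two reflections differ by half a wavelength.
With one net inversion, destructive interference in reflection requires 2 n t = m λ.
λ = 2 n t / m = 2885 / m nm.
m=3: 962 nm (IR); m=4: 721 nm (visible); m=5: 577 nm (visible); m=6: 481 nm (visible); m=7: 412 nm (visible); m=8: 361 nm (UV).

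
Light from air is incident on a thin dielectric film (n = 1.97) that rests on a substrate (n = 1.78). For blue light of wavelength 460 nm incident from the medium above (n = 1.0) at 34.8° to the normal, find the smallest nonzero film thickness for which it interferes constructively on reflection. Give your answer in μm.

0.0610 μm

Top surface (1.0 → 1.97): reflection off a higher-index medium gives a half-wave phase shift.
Ray reflecting at the bottom interface goes from n = 1.97 toward n = 1.78: no phase shift.
The two reflections differ by half a wavelength.
With one net inversion, constructive interference in reflection requires 2 n t cos θ_r = (m + ½) λ.
Snell's law: 1.0 sin 34.8° = 1.97 sin θ_r → sin θ_r = 0.290, cos θ_r = 0.957.
Minimum at m = 0: t = λ / (4 n cos θ_r) = 460 / (4 × 1.97 × 0.957) = 61.0 nm.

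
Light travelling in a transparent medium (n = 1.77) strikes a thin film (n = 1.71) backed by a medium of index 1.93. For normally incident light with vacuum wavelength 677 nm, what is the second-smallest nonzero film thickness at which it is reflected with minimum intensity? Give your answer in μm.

Ray reflecting at the top interface goes from n = 1.77 toward n = 1.71: no phase shift.
Bottom surface (1.71 → 1.93): reflection off a higher-index medium gives a half-wave phase shift.
Exactly one π shift → a net half-wave offset.
With one net inversion, destructive interference in reflection requires 2 n t = m λ.
The second-smallest nonzero thickness corresponds to m = 2: t = m λ / (2 n) = 2.00 × 677 / (2 × 1.71) = 396 nm.

0.396 μm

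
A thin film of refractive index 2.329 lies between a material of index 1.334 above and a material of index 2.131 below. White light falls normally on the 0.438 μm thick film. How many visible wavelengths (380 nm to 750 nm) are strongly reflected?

2

Ray reflecting at the top interface goes from n = 1.334 toward n = 2.329: a half-wave phase shift.
Bottom surface (2.329 → 2.131): reflection off a lower-index medium gives no phase shift.
Exactly one π shift → a net half-wave offset.
With one net inversion, constructive interference in reflection requires 2 n t = (m + ½) λ.
λ = 2 n t / (m + ½) = 2040 / (m + ½) nm.
m=2: 816 nm (IR); m=3: 583 nm (visible); m=4: 453 nm (visible); m=5: 371 nm (UV).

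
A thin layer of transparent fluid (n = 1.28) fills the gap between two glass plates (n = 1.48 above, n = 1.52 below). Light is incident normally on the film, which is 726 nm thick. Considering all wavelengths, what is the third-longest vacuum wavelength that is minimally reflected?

620 nm

At the upper boundary (n = 1.48 to n = 1.28) the reflected ray undergoes no phase shift.
At the lower boundary (n = 1.28 to n = 1.52) the reflected ray undergoes a half-wave phase shift.
Exactly one π shift → a net half-wave offset.
With one net inversion, destructive interference in reflection requires 2 n t = m λ.
λ = 2 n t / m. The third-longest wavelength is m = 3: λ = 2 × 1.28 × 726 / 3.00 = 620 nm.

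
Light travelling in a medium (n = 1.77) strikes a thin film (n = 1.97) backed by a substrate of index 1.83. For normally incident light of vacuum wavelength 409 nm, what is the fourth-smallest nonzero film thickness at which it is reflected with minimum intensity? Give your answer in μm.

0.415 μm

Ray reflecting at the top interface goes from n = 1.77 toward n = 1.97: a half-wave phase shift.
Bottom surface (1.97 → 1.83): reflection off a lower-index medium gives no phase shift.
Exactly one π shift → a net half-wave offset.
So the condition for destructive reflection is 2 n t = m λ.
The fourth-smallest nonzero thickness corresponds to m = 4: t = m λ / (2 n) = 4.00 × 409 / (2 × 1.97) = 415 nm.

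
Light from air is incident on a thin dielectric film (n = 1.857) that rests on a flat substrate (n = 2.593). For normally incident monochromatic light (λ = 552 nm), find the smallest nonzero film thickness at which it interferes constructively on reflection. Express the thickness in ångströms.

Top surface (1.0 → 1.857): reflection off a higher-index medium gives a half-wave phase shift.
At the lower boundary (n = 1.857 to n = 2.593) the reflected ray undergoes a half-wave phase shift.
The two reflections carry the same phase change, so no net offset.
For maximum reflection here: 2 n t = m λ.
Minimum nonzero at m = 1: t = λ / (2 n) = 552 / (2 × 1.857) = 149 nm.

1486 Å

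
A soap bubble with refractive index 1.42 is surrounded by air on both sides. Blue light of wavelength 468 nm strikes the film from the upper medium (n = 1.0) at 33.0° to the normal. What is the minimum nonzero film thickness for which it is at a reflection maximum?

89.2 nm

At the upper boundary (n = 1.0 to n = 1.42) the reflected ray undergoes a half-wave phase shift.
At the lower boundary (n = 1.42 to n = 1.0) the reflected ray undergoes no phase shift.
The two reflections differ by half a wavelength.
With one net inversion, constructive interference in reflection requires 2 n t cos θ_r = (m + ½) λ.
Snell's law: 1.0 sin 33.0° = 1.42 sin θ_r → sin θ_r = 0.384, cos θ_r = 0.924.
Minimum at m = 0: t = λ / (4 n cos θ_r) = 468 / (4 × 1.42 × 0.924) = 89.2 nm.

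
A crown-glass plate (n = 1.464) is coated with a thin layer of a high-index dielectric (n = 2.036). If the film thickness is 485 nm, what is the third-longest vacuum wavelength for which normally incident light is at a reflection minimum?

658 nm

At the upper boundary (n = 1.0 to n = 2.036) the reflected ray undergoes a half-wave phase shift.
Ray reflecting at the bottom interface goes from n = 2.036 toward n = 1.464: no phase shift.
The two reflections differ by half a wavelength.
With one net inversion, destructive interference in reflection requires 2 n t = m λ.
λ = 2 n t / m. The third-longest wavelength is m = 3: λ = 2 × 2.036 × 485 / 3.00 = 658 nm.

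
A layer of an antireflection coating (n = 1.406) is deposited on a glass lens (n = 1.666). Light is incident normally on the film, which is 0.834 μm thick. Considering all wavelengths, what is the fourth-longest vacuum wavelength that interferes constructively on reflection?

586 nm

At the upper boundary (n = 1.0 to n = 1.406) the reflected ray undergoes a half-wave phase shift.
Ray reflecting at the bottom interface goes from n = 1.406 toward n = 1.666: a half-wave phase shift.
The two reflections carry the same phase change, so no net offset.
With no net inversion, constructive interference in reflection requires 2 n t = m λ.
λ = 2 n t / m. The fourth-longest wavelength is m = 4: λ = 2 × 1.406 × 834 / 4.00 = 586 nm.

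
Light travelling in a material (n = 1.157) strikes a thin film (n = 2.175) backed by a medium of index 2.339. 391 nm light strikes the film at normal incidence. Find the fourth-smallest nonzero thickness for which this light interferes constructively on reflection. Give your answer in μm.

0.360 μm

Top surface (1.157 → 2.175): reflection off a higher-index medium gives a half-wave phase shift.
At the lower boundary (n = 2.175 to n = 2.339) the reflected ray undergoes a half-wave phase shift.
Zero or two π shifts → no net half-wave offset.
With no net inversion, constructive interference in reflection requires 2 n t = m λ.
The fourth-smallest nonzero thickness corresponds to m = 4: t = m λ / (2 n) = 4.00 × 391 / (2 × 2.175) = 360 nm.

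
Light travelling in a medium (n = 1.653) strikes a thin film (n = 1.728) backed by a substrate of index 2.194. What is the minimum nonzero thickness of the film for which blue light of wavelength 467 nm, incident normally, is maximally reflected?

135 nm

Ray reflecting at the top interface goes from n = 1.653 toward n = 1.728: a half-wave phase shift.
Bottom surface (1.728 → 2.194): reflection off a higher-index medium gives a half-wave phase shift.
Net: no relative phase inversion (both shifts match).
For bright reflection here: 2 n t = m λ.
Minimum nonzero at m = 1: t = λ / (2 n) = 467 / (2 × 1.728) = 135 nm.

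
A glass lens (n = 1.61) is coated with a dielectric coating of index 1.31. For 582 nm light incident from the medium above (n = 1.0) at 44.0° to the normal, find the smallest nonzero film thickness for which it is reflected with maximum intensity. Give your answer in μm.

0.262 μm

Top surface (1.0 → 1.31): reflection off a higher-index medium gives a half-wave phase shift.
Ray reflecting at the bottom interface goes from n = 1.31 toward n = 1.61: a half-wave phase shift.
Net: no relative phase inversion (both shifts match).
With no net inversion, constructive interference in reflection requires 2 n t cos θ_r = m λ.
Snell's law: 1.0 sin 44.0° = 1.31 sin θ_r → sin θ_r = 0.530, cos θ_r = 0.848.
Minimum nonzero at m = 1: t = λ / (2 n cos θ_r) = 582 / (2 × 1.31 × 0.848) = 262 nm.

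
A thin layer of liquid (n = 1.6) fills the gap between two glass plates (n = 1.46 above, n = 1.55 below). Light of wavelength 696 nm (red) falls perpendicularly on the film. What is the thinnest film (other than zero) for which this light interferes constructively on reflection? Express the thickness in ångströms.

Top surface (1.46 → 1.6): reflection off a higher-index medium gives a half-wave phase shift.
Bottom surface (1.6 → 1.55): reflection off a lower-index medium gives no phase shift.
Net: one phase inversion between the two reflected rays.
For strong reflection here: 2 n t = (m + ½) λ.
Minimum at m = 0: t = λ / (4 n) = 696 / (4 × 1.6) = 109 nm.

1088 Å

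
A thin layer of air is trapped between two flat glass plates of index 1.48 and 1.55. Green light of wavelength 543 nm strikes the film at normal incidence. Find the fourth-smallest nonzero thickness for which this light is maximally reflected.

950 nm

At the upper boundary (n = 1.48 to n = 1.0) the reflected ray undergoes no phase shift.
Ray reflecting at the bottom interface goes from n = 1.0 toward n = 1.55: a half-wave phase shift.
Exactly one π shift → a net half-wave offset.
So the condition for constructive reflection is 2 n t = (m + ½) λ.
The fourth-smallest nonzero thickness corresponds to m = 3: t = (m + ½) λ / (2 n) = 3.50 × 543 / (2 × 1.0) = 950 nm.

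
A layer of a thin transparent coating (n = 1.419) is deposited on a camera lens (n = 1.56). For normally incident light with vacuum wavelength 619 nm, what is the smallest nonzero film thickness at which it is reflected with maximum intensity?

218 nm

At the upper boundary (n = 1.0 to n = 1.419) the reflected ray undergoes a half-wave phase shift.
At the lower boundary (n = 1.419 to n = 1.56) the reflected ray undergoes a half-wave phase shift.
The two reflections carry the same phase change, so no net offset.
So the condition for constructive reflection is 2 n t = m λ.
The smallest nonzero thickness corresponds to m = 1: t = m λ / (2 n) = 1.00 × 619 / (2 × 1.419) = 218 nm.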